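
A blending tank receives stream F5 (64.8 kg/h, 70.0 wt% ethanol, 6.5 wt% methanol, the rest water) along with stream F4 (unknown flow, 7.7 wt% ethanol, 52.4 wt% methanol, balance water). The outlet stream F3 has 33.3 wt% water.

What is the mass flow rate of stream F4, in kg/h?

Let F4 be the unknown flow. Total out = 64.8 + F4.
water balance: 15.228 + 0.399·F4 = 0.333·(64.8 + F4)
(0.399 − 0.333)·F4 = 0.333×64.8 − 15.228 = 6.3504
F4 = 6.3504 / 0.066 = 96.218 kg/h

96.22 kg/h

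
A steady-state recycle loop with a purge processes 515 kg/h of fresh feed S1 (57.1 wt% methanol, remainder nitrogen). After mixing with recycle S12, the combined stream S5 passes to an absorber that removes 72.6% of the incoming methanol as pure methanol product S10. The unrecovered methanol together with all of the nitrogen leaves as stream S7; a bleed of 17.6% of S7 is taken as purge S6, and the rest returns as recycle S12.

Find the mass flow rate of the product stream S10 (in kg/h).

methanol in S5: m_A = 515×0.571 + (1−0.176)·(1−0.726)·m_A, so m_A = 294.06/0.7742 = 379.82 kg/h.
Product S10 = 0.726×379.82 = 275.75 kg/h.

275.7 kg/h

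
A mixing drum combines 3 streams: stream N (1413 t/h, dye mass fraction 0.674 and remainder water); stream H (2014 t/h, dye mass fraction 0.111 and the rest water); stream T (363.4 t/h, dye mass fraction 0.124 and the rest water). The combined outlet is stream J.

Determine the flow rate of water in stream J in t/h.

2569 t/h

water out = water in = 1413×0.326 + 2014×0.889 + 363.4×0.876 = 2569.4 t/h.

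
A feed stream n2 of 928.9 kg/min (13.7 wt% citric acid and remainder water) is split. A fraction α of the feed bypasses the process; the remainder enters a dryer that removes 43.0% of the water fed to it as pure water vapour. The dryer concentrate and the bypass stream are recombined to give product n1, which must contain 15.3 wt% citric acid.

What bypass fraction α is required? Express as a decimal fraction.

0.718

All 928.9×0.137 = 127.26 kg/min of citric acid reaches n1, so n1 = 127.26/0.153 = 831.76 kg/min and vapour = 97.14 kg/min.
The evaporator receives (1−α)·928.9 of feed at 0.863 water and removes 0.430 of that water:
0.430×0.863×(1−α)×928.9 = 97.14
(1−α) = 97.14/344.71 = 0.2818;  α = 0.7182.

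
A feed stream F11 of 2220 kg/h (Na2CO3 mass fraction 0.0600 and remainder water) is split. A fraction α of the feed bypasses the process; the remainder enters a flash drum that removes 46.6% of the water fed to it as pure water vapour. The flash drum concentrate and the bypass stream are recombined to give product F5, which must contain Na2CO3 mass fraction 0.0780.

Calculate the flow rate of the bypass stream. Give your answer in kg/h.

1050 kg/h

All 2220×0.060 = 133.2 kg/h of Na2CO3 reaches F5, so F5 = 133.2/0.078 = 1707.7 kg/h and vapour = 512.31 kg/h.
The evaporator receives (1−α)·2220 of feed at 0.940 water and removes 0.466 of that water:
0.466×0.940×(1−α)×2220 = 512.31
(1−α) = 512.31/972.45 = 0.5268;  α = 0.4732.
Bypass flow = 0.4732×2220 = 1050.5 kg/h.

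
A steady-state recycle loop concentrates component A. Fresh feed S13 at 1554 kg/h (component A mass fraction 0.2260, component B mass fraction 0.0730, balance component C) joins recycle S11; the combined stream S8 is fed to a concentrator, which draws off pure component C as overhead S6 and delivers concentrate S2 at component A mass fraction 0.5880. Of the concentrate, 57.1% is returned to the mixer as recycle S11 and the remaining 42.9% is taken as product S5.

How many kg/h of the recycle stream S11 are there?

795 kg/h

Overall component A balance (none leaves overhead): component A in fresh feed = component A in product, i.e. 1554×0.226 = (1−0.571)·S2·0.588.
S2 = 351.2/(0.588×0.429) = 1392.3 kg/h.
Recycle S11 = 0.571×1392.3 = 794.99 kg/h.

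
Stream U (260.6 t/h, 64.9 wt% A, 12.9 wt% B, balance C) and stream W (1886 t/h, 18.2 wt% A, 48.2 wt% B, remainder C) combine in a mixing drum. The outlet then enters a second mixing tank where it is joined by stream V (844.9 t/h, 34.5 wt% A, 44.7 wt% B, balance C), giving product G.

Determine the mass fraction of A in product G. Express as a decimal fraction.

Overall, product flow = 2991.5 t/h.
A in = 260.6×0.649 + 1886×0.182 + 844.9×0.345 = 803.87 t/h.
A fraction in G = 0.269.

0.269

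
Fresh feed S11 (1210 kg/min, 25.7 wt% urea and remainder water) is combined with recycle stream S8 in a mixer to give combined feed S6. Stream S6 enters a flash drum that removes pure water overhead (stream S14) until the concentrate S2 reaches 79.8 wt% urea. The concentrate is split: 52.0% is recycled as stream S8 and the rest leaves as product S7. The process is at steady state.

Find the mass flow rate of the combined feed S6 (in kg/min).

Overall urea balance (none leaves overhead): urea in fresh feed = urea in product, i.e. 1210×0.257 = (1−0.520)·S2·0.798.
S2 = 310.97/(0.798×0.480) = 811.85 kg/min.
Recycle S8 = 0.520×811.85 = 422.16 kg/min.
Combined feed S6 = 1210 + 422.16 = 1632.2 kg/min.

1632 kg/min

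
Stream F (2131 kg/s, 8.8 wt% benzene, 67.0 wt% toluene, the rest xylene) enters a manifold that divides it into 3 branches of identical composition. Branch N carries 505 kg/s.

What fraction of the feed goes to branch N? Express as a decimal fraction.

Fraction to N = 505/2131 = 0.2370.

0.237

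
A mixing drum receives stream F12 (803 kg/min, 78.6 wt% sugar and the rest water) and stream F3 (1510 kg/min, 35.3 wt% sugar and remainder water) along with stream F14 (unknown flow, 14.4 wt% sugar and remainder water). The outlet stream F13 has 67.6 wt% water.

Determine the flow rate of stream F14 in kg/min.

Let F14 be the unknown flow. Total out = 2313 + F14.
water balance: 1148.8 + 0.856·F14 = 0.676·(2313 + F14)
(0.856 − 0.676)·F14 = 0.676×2313 − 1148.8 = 414.78
F14 = 414.78 / 0.180 = 2304.3 kg/min

2304 kg/min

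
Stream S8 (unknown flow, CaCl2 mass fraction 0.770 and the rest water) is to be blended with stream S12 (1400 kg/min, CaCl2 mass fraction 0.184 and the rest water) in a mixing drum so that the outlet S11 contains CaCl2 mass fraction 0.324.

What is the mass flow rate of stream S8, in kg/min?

Let S8 be the unknown flow. Total out = 1400 + S8.
CaCl2 balance: 257.6 + 0.770·S8 = 0.324·(1400 + S8)
(0.770 − 0.324)·S8 = 0.324×1400 − 257.6 = 196
S8 = 196 / 0.446 = 439.46 kg/min

439.5 kg/min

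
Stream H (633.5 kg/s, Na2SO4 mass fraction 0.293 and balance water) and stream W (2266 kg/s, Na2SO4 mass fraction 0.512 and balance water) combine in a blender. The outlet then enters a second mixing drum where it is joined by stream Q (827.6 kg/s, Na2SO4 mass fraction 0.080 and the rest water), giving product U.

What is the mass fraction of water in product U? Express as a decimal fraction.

Overall, product flow = 3727.1 kg/s.
water in = 633.5×0.707 + 2266×0.488 + 827.6×0.920 = 2315.1 kg/s.
water fraction in U = 0.621.

0.621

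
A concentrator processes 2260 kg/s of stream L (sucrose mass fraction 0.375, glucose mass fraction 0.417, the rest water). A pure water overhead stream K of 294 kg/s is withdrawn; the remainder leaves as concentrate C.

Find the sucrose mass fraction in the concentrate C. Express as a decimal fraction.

0.431

sucrose is not removed: 2260×0.375 = 847.5 kg/s of sucrose enters C.
Concentrate = 2260 − 294 = 1966 kg/s.
Mass fraction = 847.5/1966 = 0.431.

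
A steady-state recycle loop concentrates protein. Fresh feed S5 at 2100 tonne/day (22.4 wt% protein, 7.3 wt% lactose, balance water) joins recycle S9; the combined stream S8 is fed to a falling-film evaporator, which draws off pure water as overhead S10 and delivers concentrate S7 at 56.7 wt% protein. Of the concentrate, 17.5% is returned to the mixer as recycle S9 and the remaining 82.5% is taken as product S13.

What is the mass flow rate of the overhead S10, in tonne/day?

1270 tonne/day

Overall protein balance (none leaves overhead): protein in fresh feed = protein in product, i.e. 2100×0.224 = (1−0.175)·S7·0.567.
S7 = 470.4/(0.567×0.825) = 1005.6 tonne/day.
Recycle S9 = 0.175×1005.6 = 175.98 tonne/day.
Combined feed S8 = 2100 + 175.98 = 2276 tonne/day.
Overhead S10 = S8 − S7 = 2276 − 1005.6 = 1270.4 tonne/day.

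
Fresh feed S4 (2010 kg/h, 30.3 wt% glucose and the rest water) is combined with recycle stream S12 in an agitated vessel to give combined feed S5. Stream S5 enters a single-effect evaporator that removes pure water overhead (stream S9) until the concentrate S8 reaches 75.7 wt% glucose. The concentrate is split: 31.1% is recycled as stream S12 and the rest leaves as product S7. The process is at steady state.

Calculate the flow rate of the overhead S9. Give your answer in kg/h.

Overall glucose balance (none leaves overhead): glucose in fresh feed = glucose in product, i.e. 2010×0.303 = (1−0.311)·S8·0.757.
S8 = 609.03/(0.757×0.689) = 1167.7 kg/h.
Recycle S12 = 0.311×1167.7 = 363.15 kg/h.
Combined feed S5 = 2010 + 363.15 = 2373.1 kg/h.
Overhead S9 = S5 − S8 = 2373.1 − 1167.7 = 1205.5 kg/h.

1205 kg/h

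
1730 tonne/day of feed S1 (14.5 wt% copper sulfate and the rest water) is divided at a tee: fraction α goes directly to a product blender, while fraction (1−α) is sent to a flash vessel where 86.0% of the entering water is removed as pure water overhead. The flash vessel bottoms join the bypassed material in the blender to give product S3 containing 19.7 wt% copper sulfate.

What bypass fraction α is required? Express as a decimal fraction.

0.641

All 1730×0.145 = 250.85 tonne/day of copper sulfate reaches S3, so S3 = 250.85/0.197 = 1273.4 tonne/day and vapour = 456.65 tonne/day.
The evaporator receives (1−α)·1730 of feed at 0.855 water and removes 0.860 of that water:
0.860×0.855×(1−α)×1730 = 456.65
(1−α) = 456.65/1272.1 = 0.3590;  α = 0.6410.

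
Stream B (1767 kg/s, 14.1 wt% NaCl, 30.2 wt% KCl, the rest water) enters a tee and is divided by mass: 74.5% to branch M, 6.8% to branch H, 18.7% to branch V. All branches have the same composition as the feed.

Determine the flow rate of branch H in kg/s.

120.2 kg/s

Branch H flow = 0.068×1767 = 120.16 kg/s.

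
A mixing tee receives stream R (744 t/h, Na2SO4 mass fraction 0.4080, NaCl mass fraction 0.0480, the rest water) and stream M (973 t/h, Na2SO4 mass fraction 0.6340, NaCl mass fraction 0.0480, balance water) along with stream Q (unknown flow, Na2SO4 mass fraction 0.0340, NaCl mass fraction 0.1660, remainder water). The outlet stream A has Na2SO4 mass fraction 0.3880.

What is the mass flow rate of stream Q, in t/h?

718.2 t/h

Let Q be the unknown flow. Total out = 1717 + Q.
Na2SO4 balance: 920.43 + 0.034·Q = 0.388·(1717 + Q)
(0.034 − 0.388)·Q = 0.388×1717 − 920.43 = -254.24
Q = -254.24 / -0.354 = 718.19 t/h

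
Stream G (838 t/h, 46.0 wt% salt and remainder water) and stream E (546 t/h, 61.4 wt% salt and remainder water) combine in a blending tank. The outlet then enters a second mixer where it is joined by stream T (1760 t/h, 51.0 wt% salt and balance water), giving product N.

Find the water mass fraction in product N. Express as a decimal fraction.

0.485

Overall, product flow = 3144 t/h.
water in = 838×0.540 + 546×0.386 + 1760×0.490 = 1525.7 t/h.
water fraction in N = 0.485.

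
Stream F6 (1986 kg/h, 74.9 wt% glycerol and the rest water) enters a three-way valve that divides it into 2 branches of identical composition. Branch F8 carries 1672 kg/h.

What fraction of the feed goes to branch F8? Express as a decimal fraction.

Fraction to F8 = 1672/1986 = 0.8419.

0.842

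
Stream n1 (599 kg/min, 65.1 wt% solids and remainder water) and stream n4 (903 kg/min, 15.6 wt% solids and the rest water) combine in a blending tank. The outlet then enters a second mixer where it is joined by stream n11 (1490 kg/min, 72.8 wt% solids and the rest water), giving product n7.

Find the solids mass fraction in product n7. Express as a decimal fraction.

0.5400

Overall, product flow = 2992 kg/min.
solids in = 599×0.651 + 903×0.156 + 1490×0.728 = 1615.5 kg/min.
solids fraction in n7 = 0.5400.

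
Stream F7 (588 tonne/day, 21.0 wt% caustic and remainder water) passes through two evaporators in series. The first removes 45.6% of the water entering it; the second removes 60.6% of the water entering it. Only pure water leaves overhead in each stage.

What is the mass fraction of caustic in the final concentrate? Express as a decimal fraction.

water in feed = 588×0.790 = 464.52 tonne/day.
After stage 1: water left = (1−0.456)×464.52 = 252.7; stream total = 376.18 tonne/day.
After stage 2: water left = (1−0.606)×252.7 = 99.563; final concentrate = 223.04 tonne/day.
caustic fraction = 123.48/223.04 = 0.554.

0.554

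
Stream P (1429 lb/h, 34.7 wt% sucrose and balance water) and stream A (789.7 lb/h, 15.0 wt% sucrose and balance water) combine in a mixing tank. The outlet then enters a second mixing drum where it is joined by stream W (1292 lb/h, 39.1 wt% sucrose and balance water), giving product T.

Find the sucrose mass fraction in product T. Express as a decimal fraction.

Overall, product flow = 3510.7 lb/h.
sucrose in = 1429×0.347 + 789.7×0.150 + 1292×0.391 = 1119.5 lb/h.
sucrose fraction in T = 0.3189.

0.3189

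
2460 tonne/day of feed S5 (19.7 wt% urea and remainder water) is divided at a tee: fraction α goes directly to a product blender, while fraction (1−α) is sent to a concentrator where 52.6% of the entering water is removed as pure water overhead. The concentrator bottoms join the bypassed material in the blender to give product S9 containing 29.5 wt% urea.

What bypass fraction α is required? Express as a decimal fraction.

0.213

All 2460×0.197 = 484.62 tonne/day of urea reaches S9, so S9 = 484.62/0.295 = 1642.8 tonne/day and vapour = 817.22 tonne/day.
The evaporator receives (1−α)·2460 of feed at 0.803 water and removes 0.526 of that water:
0.526×0.803×(1−α)×2460 = 817.22
(1−α) = 817.22/1039 = 0.7865;  α = 0.2135.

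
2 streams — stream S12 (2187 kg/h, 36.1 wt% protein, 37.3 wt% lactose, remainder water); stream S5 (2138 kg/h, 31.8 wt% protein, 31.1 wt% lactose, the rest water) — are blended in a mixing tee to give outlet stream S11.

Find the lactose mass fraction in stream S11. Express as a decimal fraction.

Total flow out = 2187 + 2138 = 4325 kg/h.
lactose in = 2187×0.373 + 2138×0.311 = 1480.7 kg/h.
lactose mass fraction in S11 = 1480.7/4325 = 0.342.

0.342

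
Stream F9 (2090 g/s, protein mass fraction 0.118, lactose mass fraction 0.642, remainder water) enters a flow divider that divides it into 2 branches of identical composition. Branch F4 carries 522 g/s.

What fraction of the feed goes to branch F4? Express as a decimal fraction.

Fraction to F4 = 522/2090 = 0.2498.

0.250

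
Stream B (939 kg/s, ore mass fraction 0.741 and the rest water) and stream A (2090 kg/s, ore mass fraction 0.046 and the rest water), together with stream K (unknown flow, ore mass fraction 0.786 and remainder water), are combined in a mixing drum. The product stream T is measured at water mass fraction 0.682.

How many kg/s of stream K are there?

Let K be the unknown flow. Total out = 3029 + K.
water balance: 2237.1 + 0.214·K = 0.682·(3029 + K)
(0.214 − 0.682)·K = 0.682×3029 − 2237.1 = -171.28
K = -171.28 / -0.468 = 365.99 kg/s

366 kg/s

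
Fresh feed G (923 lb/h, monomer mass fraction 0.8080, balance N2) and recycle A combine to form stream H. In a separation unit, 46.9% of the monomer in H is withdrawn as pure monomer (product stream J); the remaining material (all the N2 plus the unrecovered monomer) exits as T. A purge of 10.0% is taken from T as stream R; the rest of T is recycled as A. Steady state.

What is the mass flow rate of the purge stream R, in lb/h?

N2 enters only via G and leaves only via the purge: 923×0.192 = 0.100×(N2 in T), and the separation unit passes all N2, so N2 in H = N2 in T = 1772.2 lb/h.
monomer in H: m_A = 923×0.808 + (1−0.100)·(1−0.469)·m_A, so m_A = 745.78/0.5221 = 1428.4 lb/h.
T = (1−0.469)×1428.4 + 1772.2 = 2530.7 lb/h.
Purge R = 0.100×2530.7 = 253.07 lb/h.

253.1 lb/h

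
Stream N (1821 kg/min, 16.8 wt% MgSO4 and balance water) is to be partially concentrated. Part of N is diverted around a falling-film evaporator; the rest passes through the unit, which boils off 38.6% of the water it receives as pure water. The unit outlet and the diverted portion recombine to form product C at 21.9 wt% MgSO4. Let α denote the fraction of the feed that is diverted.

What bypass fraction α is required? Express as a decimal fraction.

0.275

All 1821×0.168 = 305.93 kg/min of MgSO4 reaches C, so C = 305.93/0.219 = 1396.9 kg/min and vapour = 424.07 kg/min.
The evaporator receives (1−α)·1821 of feed at 0.832 water and removes 0.386 of that water:
0.386×0.832×(1−α)×1821 = 424.07
(1−α) = 424.07/584.82 = 0.7251;  α = 0.2749.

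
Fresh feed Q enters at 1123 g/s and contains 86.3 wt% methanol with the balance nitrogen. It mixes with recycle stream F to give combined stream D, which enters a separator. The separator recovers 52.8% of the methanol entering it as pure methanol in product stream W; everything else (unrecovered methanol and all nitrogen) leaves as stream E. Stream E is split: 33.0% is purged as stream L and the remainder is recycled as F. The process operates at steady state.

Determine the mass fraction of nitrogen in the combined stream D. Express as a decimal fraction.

0.248

nitrogen enters only via Q and leaves only via the purge: 1123×0.137 = 0.330×(nitrogen in E), and the separator passes all nitrogen, so nitrogen in D = nitrogen in E = 466.22 g/s.
methanol in D: m_A = 1123×0.863 + (1−0.330)·(1−0.528)·m_A, so m_A = 969.15/0.6838 = 1417.4 g/s.
D = 1417.4 + 466.22 = 1883.6 g/s.
nitrogen fraction in D = 466.22/1883.6 = 0.248.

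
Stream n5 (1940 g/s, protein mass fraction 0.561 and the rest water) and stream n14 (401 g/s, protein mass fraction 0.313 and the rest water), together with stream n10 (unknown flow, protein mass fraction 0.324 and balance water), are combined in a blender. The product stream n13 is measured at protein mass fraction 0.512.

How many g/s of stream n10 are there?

Let n10 be the unknown flow. Total out = 2341 + n10.
protein balance: 1213.9 + 0.324·n10 = 0.512·(2341 + n10)
(0.324 − 0.512)·n10 = 0.512×2341 − 1213.9 = -15.261
n10 = -15.261 / -0.188 = 81.176 g/s

81.18 g/s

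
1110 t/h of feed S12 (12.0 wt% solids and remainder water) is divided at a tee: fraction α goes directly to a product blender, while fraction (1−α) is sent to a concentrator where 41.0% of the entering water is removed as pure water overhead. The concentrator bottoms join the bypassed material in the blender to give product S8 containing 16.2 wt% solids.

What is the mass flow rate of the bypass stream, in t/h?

All 1110×0.120 = 133.2 t/h of solids reaches S8, so S8 = 133.2/0.162 = 822.22 t/h and vapour = 287.78 t/h.
The evaporator receives (1−α)·1110 of feed at 0.880 water and removes 0.410 of that water:
0.410×0.880×(1−α)×1110 = 287.78
(1−α) = 287.78/400.49 = 0.7186;  α = 0.2814.
Bypass flow = 0.2814×1110 = 312.39 t/h.

312.4 t/h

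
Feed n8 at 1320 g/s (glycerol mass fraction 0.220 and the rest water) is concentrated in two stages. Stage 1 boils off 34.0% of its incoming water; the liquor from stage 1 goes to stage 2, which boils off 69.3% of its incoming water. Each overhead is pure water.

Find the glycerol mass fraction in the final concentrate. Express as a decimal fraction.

water in feed = 1320×0.780 = 1029.6 g/s.
After stage 1: water left = (1−0.340)×1029.6 = 679.54; stream total = 969.94 g/s.
After stage 2: water left = (1−0.693)×679.54 = 208.62; final concentrate = 499.02 g/s.
glycerol fraction = 290.4/499.02 = 0.582.

0.582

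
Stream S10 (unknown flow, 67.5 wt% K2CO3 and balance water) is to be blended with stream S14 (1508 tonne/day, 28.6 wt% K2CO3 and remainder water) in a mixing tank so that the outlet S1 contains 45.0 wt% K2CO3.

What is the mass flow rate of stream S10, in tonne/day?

1099 tonne/day

Let S10 be the unknown flow. Total out = 1508 + S10.
K2CO3 balance: 431.29 + 0.675·S10 = 0.450·(1508 + S10)
(0.675 − 0.450)·S10 = 0.450×1508 − 431.29 = 247.31
S10 = 247.31 / 0.225 = 1099.2 tonne/day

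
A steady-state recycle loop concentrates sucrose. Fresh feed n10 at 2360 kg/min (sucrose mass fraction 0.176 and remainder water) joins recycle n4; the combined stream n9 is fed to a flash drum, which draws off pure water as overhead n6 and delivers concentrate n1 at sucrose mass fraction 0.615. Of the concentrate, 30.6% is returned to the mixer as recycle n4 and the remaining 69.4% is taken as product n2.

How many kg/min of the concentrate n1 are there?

Overall sucrose balance (none leaves overhead): sucrose in fresh feed = sucrose in product, i.e. 2360×0.176 = (1−0.306)·n1·0.615.
n1 = 415.36/(0.615×0.694) = 973.17 kg/min.

973.2 kg/min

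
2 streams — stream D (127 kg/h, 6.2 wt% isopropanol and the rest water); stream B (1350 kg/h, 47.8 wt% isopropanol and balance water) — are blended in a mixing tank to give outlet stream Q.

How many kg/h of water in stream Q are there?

823.8 kg/h

water out = water in = 127×0.938 + 1350×0.522 = 823.83 kg/h.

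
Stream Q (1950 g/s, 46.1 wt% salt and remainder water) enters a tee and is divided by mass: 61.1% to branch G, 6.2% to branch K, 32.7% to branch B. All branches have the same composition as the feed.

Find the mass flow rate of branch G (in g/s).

1191 g/s

Branch G flow = 0.611×1950 = 1191.5 g/s.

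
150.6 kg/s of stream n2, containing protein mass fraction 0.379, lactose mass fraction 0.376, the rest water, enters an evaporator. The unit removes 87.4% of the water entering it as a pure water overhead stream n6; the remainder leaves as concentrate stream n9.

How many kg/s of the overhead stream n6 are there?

32.25 kg/s

water entering = 150.6×0.245 = 36.897 kg/s; overhead removed = 0.874×36.897 = 32.248 kg/s.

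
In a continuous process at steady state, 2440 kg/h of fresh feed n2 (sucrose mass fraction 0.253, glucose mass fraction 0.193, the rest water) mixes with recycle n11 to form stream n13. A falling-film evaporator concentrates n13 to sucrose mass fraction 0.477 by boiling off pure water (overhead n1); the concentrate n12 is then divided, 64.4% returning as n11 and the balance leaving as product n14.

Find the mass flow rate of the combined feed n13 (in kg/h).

Overall sucrose balance (none leaves overhead): sucrose in fresh feed = sucrose in product, i.e. 2440×0.253 = (1−0.644)·n12·0.477.
n12 = 617.32/(0.477×0.356) = 3635.3 kg/h.
Recycle n11 = 0.644×3635.3 = 2341.1 kg/h.
Combined feed n13 = 2440 + 2341.1 = 4781.1 kg/h.

4781 kg/h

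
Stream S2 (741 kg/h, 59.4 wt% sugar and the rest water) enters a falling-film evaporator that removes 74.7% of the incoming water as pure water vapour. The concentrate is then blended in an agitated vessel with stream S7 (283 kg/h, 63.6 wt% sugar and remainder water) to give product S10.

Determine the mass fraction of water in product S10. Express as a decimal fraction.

Vapour removed = 0.747×0.406×741 = 224.73 kg/h; concentrate = 516.27 kg/h.
water reaching the mixer = 76.114 (from concentrate) + 283×0.364 = 179.13 kg/h.
Product flow = 516.27 + 283 = 799.27 kg/h; water fraction = 0.224.

0.224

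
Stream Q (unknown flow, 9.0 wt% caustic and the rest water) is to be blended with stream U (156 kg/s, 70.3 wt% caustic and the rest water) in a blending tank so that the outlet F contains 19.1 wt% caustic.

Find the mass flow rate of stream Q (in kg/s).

790.8 kg/s

Let Q be the unknown flow. Total out = 156 + Q.
caustic balance: 109.67 + 0.090·Q = 0.191·(156 + Q)
(0.090 − 0.191)·Q = 0.191×156 − 109.67 = -79.872
Q = -79.872 / -0.101 = 790.81 kg/s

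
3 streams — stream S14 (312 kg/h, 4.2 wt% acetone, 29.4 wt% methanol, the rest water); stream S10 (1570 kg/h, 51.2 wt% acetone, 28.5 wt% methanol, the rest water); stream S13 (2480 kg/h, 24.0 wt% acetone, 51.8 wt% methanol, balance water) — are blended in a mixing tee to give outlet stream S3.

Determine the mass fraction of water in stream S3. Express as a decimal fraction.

0.2581

Total flow out = 312 + 1570 + 2480 = 4362 kg/h.
water in = 312×0.664 + 1570×0.203 + 2480×0.242 = 1126 kg/h.
water mass fraction in S3 = 1126/4362 = 0.2581.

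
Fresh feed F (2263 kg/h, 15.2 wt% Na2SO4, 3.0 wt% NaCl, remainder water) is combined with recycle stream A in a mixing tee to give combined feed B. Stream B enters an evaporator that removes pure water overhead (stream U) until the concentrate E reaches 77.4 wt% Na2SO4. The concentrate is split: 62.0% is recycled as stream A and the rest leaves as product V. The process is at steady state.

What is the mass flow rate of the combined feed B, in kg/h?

Overall Na2SO4 balance (none leaves overhead): Na2SO4 in fresh feed = Na2SO4 in product, i.e. 2263×0.152 = (1−0.620)·E·0.774.
E = 343.98/(0.774×0.380) = 1169.5 kg/h.
Recycle A = 0.620×1169.5 = 725.1 kg/h.
Combined feed B = 2263 + 725.1 = 2988.1 kg/h.

2988 kg/h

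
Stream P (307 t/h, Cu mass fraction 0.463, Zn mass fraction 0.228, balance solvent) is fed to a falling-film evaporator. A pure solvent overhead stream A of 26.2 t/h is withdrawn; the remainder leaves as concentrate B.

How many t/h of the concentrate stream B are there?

280.8 t/h

Concentrate = 307 − 26.2 = 280.8 t/h.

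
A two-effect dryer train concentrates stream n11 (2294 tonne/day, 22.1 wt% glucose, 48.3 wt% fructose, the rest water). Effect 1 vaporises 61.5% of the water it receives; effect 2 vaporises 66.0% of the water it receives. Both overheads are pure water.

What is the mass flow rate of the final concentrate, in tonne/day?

1704 tonne/day

water in feed = 2294×0.296 = 679.02 tonne/day.
After stage 1: water left = (1−0.615)×679.02 = 261.42; stream total = 1876.4 tonne/day.
After stage 2: water left = (1−0.660)×261.42 = 88.884; final concentrate = 1703.9 tonne/day.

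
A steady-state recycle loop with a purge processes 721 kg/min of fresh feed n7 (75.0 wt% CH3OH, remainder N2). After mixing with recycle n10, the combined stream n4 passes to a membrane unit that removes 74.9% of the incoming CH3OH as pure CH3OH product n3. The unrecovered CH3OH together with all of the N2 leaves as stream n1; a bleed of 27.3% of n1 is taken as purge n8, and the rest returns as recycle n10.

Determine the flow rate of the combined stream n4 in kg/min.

N2 enters only via n7 and leaves only via the purge: 721×0.250 = 0.273×(N2 in n1), and the membrane unit passes all N2, so N2 in n4 = N2 in n1 = 660.26 kg/min.
CH3OH in n4: m_A = 721×0.750 + (1−0.273)·(1−0.749)·m_A, so m_A = 540.75/0.8175 = 661.45 kg/min.
n4 = 661.45 + 660.26 = 1321.7 kg/min.

1322 kg/min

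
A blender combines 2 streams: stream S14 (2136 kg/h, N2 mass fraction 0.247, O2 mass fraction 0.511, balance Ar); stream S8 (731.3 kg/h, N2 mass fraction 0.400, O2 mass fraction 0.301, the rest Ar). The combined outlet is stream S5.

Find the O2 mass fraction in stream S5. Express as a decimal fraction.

0.457

Total flow out = 2136 + 731.3 = 2867.3 kg/h.
O2 in = 2136×0.511 + 731.3×0.301 = 1311.6 kg/h.
O2 mass fraction in S5 = 1311.6/2867.3 = 0.457.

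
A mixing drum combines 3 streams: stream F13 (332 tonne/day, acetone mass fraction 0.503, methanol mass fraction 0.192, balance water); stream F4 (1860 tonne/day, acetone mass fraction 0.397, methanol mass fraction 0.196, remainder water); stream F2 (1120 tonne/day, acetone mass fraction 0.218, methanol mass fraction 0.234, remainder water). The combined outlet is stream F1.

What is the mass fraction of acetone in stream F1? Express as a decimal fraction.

Total flow out = 332 + 1860 + 1120 = 3312 tonne/day.
acetone in = 332×0.503 + 1860×0.397 + 1120×0.218 = 1149.6 tonne/day.
acetone mass fraction in F1 = 1149.6/3312 = 0.347.

0.347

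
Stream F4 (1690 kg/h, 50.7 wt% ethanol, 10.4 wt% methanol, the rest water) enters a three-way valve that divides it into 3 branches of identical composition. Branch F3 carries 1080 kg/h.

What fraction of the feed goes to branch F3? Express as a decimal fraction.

Fraction to F3 = 1080/1690 = 0.6391.

0.639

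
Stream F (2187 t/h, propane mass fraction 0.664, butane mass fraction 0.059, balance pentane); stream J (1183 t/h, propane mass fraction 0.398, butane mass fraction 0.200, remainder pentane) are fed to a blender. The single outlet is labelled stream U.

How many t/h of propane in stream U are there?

propane out = propane in = 2187×0.664 + 1183×0.398 = 1923 t/h.

1923 t/h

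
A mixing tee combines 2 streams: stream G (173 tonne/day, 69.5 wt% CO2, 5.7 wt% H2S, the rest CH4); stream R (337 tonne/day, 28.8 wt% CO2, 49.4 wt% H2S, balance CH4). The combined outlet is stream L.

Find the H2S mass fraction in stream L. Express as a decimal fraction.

0.346

Total flow out = 173 + 337 = 510 tonne/day.
H2S in = 173×0.057 + 337×0.494 = 176.34 tonne/day.
H2S mass fraction in L = 176.34/510 = 0.346.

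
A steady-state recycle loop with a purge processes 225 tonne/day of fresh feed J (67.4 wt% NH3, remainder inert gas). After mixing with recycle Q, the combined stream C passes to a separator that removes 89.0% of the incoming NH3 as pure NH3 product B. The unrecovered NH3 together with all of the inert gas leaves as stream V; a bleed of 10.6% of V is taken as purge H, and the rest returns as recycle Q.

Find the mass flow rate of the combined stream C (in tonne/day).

inert gas enters only via J and leaves only via the purge: 225×0.326 = 0.106×(inert gas in V), and the separator passes all inert gas, so inert gas in C = inert gas in V = 691.98 tonne/day.
NH3 in C: m_A = 225×0.674 + (1−0.106)·(1−0.890)·m_A, so m_A = 151.65/0.9017 = 168.19 tonne/day.
C = 168.19 + 691.98 = 860.17 tonne/day.

860.2 tonne/day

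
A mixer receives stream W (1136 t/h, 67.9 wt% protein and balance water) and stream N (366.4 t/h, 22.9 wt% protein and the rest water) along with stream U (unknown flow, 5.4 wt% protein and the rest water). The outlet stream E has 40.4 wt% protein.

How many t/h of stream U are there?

709.4 t/h

Let U be the unknown flow. Total out = 1502.4 + U.
protein balance: 855.25 + 0.054·U = 0.404·(1502.4 + U)
(0.054 − 0.404)·U = 0.404×1502.4 − 855.25 = -248.28
U = -248.28 / -0.350 = 709.37 t/h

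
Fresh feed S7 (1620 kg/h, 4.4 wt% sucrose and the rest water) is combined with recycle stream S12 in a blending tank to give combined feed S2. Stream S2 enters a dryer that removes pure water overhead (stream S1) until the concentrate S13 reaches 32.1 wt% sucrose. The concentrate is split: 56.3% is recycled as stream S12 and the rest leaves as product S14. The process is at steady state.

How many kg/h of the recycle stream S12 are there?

Overall sucrose balance (none leaves overhead): sucrose in fresh feed = sucrose in product, i.e. 1620×0.044 = (1−0.563)·S13·0.321.
S13 = 71.28/(0.321×0.437) = 508.14 kg/h.
Recycle S12 = 0.563×508.14 = 286.08 kg/h.

286.1 kg/h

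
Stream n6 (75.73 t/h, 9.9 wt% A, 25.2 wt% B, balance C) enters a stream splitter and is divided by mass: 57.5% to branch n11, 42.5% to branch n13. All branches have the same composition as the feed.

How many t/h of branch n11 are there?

Branch n11 flow = 0.575×75.73 = 43.545 t/h.

43.54 t/h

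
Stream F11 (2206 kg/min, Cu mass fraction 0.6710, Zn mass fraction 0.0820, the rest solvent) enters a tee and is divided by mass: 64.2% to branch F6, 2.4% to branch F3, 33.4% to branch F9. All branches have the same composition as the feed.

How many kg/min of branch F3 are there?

52.94 kg/min

Branch F3 flow = 0.024×2206 = 52.944 kg/min.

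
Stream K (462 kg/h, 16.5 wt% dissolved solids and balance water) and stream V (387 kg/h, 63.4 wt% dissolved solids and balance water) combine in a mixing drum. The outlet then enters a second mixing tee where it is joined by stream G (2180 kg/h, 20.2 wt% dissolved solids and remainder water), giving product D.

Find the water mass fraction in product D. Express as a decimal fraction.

Overall, product flow = 3029 kg/h.
water in = 462×0.835 + 387×0.366 + 2180×0.798 = 2267.1 kg/h.
water fraction in D = 0.748.

0.748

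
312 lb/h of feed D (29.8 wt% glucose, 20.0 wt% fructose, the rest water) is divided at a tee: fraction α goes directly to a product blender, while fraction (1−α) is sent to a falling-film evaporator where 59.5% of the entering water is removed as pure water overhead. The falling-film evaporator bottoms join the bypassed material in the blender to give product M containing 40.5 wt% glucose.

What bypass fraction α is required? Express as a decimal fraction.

All 312×0.298 = 92.976 lb/h of glucose reaches M, so M = 92.976/0.405 = 229.57 lb/h and vapour = 82.43 lb/h.
The evaporator receives (1−α)·312 of feed at 0.502 water and removes 0.595 of that water:
0.595×0.502×(1−α)×312 = 82.43
(1−α) = 82.43/93.191 = 0.8845;  α = 0.1155.

0.115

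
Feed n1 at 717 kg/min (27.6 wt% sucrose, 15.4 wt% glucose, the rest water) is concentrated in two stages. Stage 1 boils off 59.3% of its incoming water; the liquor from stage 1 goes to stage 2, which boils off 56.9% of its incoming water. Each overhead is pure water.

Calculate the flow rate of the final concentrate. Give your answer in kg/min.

380 kg/min

water in feed = 717×0.570 = 408.69 kg/min.
After stage 1: water left = (1−0.593)×408.69 = 166.34; stream total = 474.65 kg/min.
After stage 2: water left = (1−0.569)×166.34 = 71.691; final concentrate = 380 kg/min.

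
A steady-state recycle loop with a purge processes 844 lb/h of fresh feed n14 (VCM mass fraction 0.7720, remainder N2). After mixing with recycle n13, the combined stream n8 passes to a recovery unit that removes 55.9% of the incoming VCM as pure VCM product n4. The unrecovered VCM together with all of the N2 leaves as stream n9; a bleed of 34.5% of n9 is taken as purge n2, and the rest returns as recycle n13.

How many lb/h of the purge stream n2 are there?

331.8 lb/h

N2 enters only via n14 and leaves only via the purge: 844×0.228 = 0.345×(N2 in n9), and the recovery unit passes all N2, so N2 in n8 = N2 in n9 = 557.77 lb/h.
VCM in n8: m_A = 844×0.772 + (1−0.345)·(1−0.559)·m_A, so m_A = 651.57/0.7111 = 916.22 lb/h.
n9 = (1−0.559)×916.22 + 557.77 = 961.83 lb/h.
Purge n2 = 0.345×961.83 = 331.83 lb/h.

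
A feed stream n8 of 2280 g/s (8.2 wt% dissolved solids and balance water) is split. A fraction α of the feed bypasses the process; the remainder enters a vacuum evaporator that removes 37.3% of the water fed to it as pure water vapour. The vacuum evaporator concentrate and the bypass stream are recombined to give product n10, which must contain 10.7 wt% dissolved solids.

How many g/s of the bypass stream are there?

724.3 g/s

All 2280×0.082 = 186.96 g/s of dissolved solids reaches n10, so n10 = 186.96/0.107 = 1747.3 g/s and vapour = 532.71 g/s.
The evaporator receives (1−α)·2280 of feed at 0.918 water and removes 0.373 of that water:
0.373×0.918×(1−α)×2280 = 532.71
(1−α) = 532.71/780.7 = 0.6823;  α = 0.3177.
Bypass flow = 0.3177×2280 = 724.25 g/s.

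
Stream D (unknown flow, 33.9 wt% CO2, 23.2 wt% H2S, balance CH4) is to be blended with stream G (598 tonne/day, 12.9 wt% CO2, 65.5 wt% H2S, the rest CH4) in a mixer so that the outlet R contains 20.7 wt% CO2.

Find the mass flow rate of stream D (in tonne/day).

Let D be the unknown flow. Total out = 598 + D.
CO2 balance: 77.142 + 0.339·D = 0.207·(598 + D)
(0.339 − 0.207)·D = 0.207×598 − 77.142 = 46.644
D = 46.644 / 0.132 = 353.36 tonne/day

353.4 tonne/day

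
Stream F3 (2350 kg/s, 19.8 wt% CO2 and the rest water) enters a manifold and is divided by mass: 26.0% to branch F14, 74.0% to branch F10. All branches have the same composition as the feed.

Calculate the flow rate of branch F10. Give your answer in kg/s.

Branch F10 flow = 0.740×2350 = 1739 kg/s.

1739 kg/s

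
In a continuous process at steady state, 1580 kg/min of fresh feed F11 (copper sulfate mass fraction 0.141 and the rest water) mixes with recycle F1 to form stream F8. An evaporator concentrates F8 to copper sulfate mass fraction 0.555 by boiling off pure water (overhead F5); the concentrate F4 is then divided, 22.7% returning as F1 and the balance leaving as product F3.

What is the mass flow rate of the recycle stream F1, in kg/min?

Overall copper sulfate balance (none leaves overhead): copper sulfate in fresh feed = copper sulfate in product, i.e. 1580×0.141 = (1−0.227)·F4·0.555.
F4 = 222.78/(0.555×0.773) = 519.28 kg/min.
Recycle F1 = 0.227×519.28 = 117.88 kg/min.

117.9 kg/min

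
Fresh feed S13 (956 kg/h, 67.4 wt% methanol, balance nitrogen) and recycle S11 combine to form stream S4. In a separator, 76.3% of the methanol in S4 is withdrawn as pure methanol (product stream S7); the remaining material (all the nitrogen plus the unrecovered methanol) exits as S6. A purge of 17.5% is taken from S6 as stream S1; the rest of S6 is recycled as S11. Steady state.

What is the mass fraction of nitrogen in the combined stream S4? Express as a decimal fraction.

0.6898

nitrogen enters only via S13 and leaves only via the purge: 956×0.326 = 0.175×(nitrogen in S6), and the separator passes all nitrogen, so nitrogen in S4 = nitrogen in S6 = 1780.9 kg/h.
methanol in S4: m_A = 956×0.674 + (1−0.175)·(1−0.763)·m_A, so m_A = 644.34/0.8045 = 800.95 kg/h.
S4 = 800.95 + 1780.9 = 2581.8 kg/h.
nitrogen fraction in S4 = 1780.9/2581.8 = 0.6898.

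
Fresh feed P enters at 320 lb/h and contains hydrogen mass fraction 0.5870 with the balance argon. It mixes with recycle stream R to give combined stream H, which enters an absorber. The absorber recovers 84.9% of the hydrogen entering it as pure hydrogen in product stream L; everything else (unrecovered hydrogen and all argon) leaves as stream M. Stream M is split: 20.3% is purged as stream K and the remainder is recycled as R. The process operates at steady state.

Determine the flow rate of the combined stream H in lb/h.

864.6 lb/h

argon enters only via P and leaves only via the purge: 320×0.413 = 0.203×(argon in M), and the absorber passes all argon, so argon in H = argon in M = 651.03 lb/h.
hydrogen in H: m_A = 320×0.587 + (1−0.203)·(1−0.849)·m_A, so m_A = 187.84/0.8797 = 213.54 lb/h.
H = 213.54 + 651.03 = 864.57 lb/h.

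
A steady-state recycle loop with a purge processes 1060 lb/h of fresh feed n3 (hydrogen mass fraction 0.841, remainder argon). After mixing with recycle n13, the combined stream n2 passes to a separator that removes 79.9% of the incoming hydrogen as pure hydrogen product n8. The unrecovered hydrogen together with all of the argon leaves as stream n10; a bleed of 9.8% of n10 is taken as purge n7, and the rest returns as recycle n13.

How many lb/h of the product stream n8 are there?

hydrogen in n2: m_A = 1060×0.841 + (1−0.098)·(1−0.799)·m_A, so m_A = 891.46/0.8187 = 1088.9 lb/h.
Product n8 = 0.799×1088.9 = 870.01 lb/h.

870 lb/h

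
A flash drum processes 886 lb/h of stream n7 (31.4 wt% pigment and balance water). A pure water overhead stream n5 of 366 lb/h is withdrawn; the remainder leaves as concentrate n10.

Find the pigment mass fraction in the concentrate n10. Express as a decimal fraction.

0.535

pigment is not removed: 886×0.314 = 278.2 lb/h of pigment enters n10.
Concentrate = 886 − 366 = 520 lb/h.
Mass fraction = 278.2/520 = 0.535.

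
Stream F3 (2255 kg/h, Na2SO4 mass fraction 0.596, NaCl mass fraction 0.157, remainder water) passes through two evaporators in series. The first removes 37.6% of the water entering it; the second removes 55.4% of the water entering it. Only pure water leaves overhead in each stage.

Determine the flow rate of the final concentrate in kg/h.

water in feed = 2255×0.247 = 556.99 kg/h.
After stage 1: water left = (1−0.376)×556.99 = 347.56; stream total = 2045.6 kg/h.
After stage 2: water left = (1−0.554)×347.56 = 155.01; final concentrate = 1853 kg/h.

1853 kg/h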